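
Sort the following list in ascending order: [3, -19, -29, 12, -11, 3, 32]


Original list: [3, -19, -29, 12, -11, 3, 32]
Repeatedly take the smallest remaining element:
  Remaining [3, -19, -29, 12, -11, 3, 32] -> smallest is -29
  Remaining [3, -19, 12, -11, 3, 32] -> smallest is -19
  Remaining [3, 12, -11, 3, 32] -> smallest is -11
  Remaining [3, 12, 3, 32] -> smallest is 3
  Remaining [12, 3, 32] -> smallest is 3
  Remaining [12, 32] -> smallest is 12
  Remaining [32] -> smallest is 32
Collecting the picks in order gives the sorted list.
Final answer: [-29, -19, -11, 3, 3, 12, 32]


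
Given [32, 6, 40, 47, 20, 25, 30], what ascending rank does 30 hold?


Sort ascending: [6, 20, 25, 30, 32, 40, 47]
Find 30 in the sorted list.
30 is at position 4 (1-indexed).
Final answer: 4


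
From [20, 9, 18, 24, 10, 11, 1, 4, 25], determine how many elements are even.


Check each element:
  20 is even
  9 is odd
  18 is even
  24 is even
  10 is even
  11 is odd
  1 is odd
  4 is even
  25 is odd
Evens: [20, 18, 24, 10, 4]
Count of evens = 5
Final answer: 5


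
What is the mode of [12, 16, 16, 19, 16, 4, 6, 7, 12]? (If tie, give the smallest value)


Count the frequency of each value:
  4 appears 1 time(s)
  6 appears 1 time(s)
  7 appears 1 time(s)
  12 appears 2 time(s)
  16 appears 3 time(s)
  19 appears 1 time(s)
Maximum frequency is 3.
Only 16 reaches that frequency, so it is the mode.
Final answer: 16


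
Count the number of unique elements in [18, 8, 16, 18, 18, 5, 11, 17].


List all unique values:
Distinct values: [5, 8, 11, 16, 17, 18]
Count = 6
Final answer: 6


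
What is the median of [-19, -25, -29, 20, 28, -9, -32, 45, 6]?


First, sort the list: [-32, -29, -25, -19, -9, 6, 20, 28, 45]
The list has 9 elements (odd count).
The middle index is 4 (0-based), and the element there is -9.
Final answer: -9


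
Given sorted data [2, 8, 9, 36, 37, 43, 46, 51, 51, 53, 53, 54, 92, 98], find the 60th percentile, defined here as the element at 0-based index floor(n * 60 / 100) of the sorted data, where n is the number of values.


The dataset has n = 14 elements.
Index = floor(14 * 60 / 100) = floor(840 / 100) = floor(8.4) = 8
Counting from index 0 in the sorted data, the element at index 8 is 51.
Final answer: 51


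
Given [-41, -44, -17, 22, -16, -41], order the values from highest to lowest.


Original list: [-41, -44, -17, 22, -16, -41]
Repeatedly take the largest remaining element:
  Remaining [-41, -44, -17, 22, -16, -41] -> largest is 22
  Remaining [-41, -44, -17, -16, -41] -> largest is -16
  Remaining [-41, -44, -17, -41] -> largest is -17
  Remaining [-41, -44, -41] -> largest is -41
  Remaining [-44, -41] -> largest is -41
  Remaining [-44] -> largest is -44
Collecting the picks in order gives the descending list.
Final answer: [22, -16, -17, -41, -41, -44]


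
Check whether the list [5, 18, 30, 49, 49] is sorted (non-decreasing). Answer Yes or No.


Check consecutive pairs:
  5 <= 18? True
  18 <= 30? True
  30 <= 49? True
  49 <= 49? True
Every consecutive pair is in order, so the list is non-decreasing.
Final answer: Yes


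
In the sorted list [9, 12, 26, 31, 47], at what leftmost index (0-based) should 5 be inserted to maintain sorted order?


List is sorted: [9, 12, 26, 31, 47]
We need the leftmost position where 5 can be inserted, i.e. the first index whose element is >= 5 (or the end of the list if none is).
Binary search with low=0, high=5 (0-based indices):
  low=0, high=5, mid=2: a[2]=26 >= 5, so high = 2
  low=0, high=2, mid=1: a[1]=12 >= 5, so high = 1
  low=0, high=1, mid=0: a[0]=9 >= 5, so high = 0
Now low = high = 0, so the insertion index is 0.
Final answer: 0


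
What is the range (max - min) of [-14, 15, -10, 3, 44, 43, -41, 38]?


Maximum value: 44
Minimum value: -41
Range = 44 - (-41) = 85
Final answer: 85


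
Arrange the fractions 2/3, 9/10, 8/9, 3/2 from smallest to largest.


Convert to decimal for comparison:
  2/3 = 0.6667
  9/10 = 0.9
  8/9 = 0.8889
  3/2 = 1.5
Decimals in increasing order: 0.6667 < 0.8889 < 0.9 < 1.5
Writing each back as its fraction gives the sorted order.
Final answer: 2/3, 8/9, 9/10, 3/2


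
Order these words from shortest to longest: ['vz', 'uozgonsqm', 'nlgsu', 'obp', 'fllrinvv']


Compute lengths:
  'vz' has length 2
  'uozgonsqm' has length 9
  'nlgsu' has length 5
  'obp' has length 3
  'fllrinvv' has length 8
Lengths in increasing order: 2 < 3 < 5 < 8 < 9
Listing the words in that order gives the answer.
Final answer: ['vz', 'obp', 'nlgsu', 'fllrinvv', 'uozgonsqm']


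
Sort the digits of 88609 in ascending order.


The number 88609 has digits: 8, 8, 6, 0, 9
Sorted: 0, 6, 8, 8, 9
Joining the sorted digits gives the result.
Final answer: 06889


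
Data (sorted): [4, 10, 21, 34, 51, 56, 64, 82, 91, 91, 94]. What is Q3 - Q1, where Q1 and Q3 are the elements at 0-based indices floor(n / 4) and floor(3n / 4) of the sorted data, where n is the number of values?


The data has n = 11 elements.
Q1 index = floor(11 / 4) = floor(2.75) = 2; Q3 index = floor(3 * 11 / 4) = floor(8.25) = 8
Q1 = element at index 2 = 21
Q3 = element at index 8 = 91
IQR = 91 - 21 = 70
Final answer: 70


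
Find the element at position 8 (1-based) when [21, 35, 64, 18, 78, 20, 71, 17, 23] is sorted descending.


Sort descending: [78, 71, 64, 35, 23, 21, 20, 18, 17]
The 8th element (1-indexed) is at index 7.
Value = 18
Final answer: 18


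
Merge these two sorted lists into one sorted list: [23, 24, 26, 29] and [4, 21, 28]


List A: [23, 24, 26, 29]
List B: [4, 21, 28]
Repeatedly compare the front elements and take the smaller:
  23 vs 4 -> take 4
  23 vs 21 -> take 21
  23 vs 28 -> take 23
  24 vs 28 -> take 24
  26 vs 28 -> take 26
  29 vs 28 -> take 28
  B is exhausted; append the rest of A: [29]
Final answer: [4, 21, 23, 24, 26, 28, 29]


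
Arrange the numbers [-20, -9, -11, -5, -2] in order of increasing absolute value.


Compute absolute values:
  |-20| = 20
  |-9| = 9
  |-11| = 11
  |-5| = 5
  |-2| = 2
Absolute values in increasing order: 2 < 5 < 9 < 11 < 20
Listing the original numbers in that order gives the answer.
Final answer: [-2, -5, -9, -11, -20]


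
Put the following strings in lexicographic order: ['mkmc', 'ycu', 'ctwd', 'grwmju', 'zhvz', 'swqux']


Compare strings character by character (the first differing letter decides):
  'ctwd' < 'grwmju' since 'c' < 'g' at position 1
  'grwmju' < 'mkmc' since 'g' < 'm' at position 1
  'mkmc' < 'swqux' since 'm' < 's' at position 1
  'swqux' < 'ycu' since 's' < 'y' at position 1
  'ycu' < 'zhvz' since 'y' < 'z' at position 1
Chaining these comparisons gives the alphabetical order.
Final answer: ['ctwd', 'grwmju', 'mkmc', 'swqux', 'ycu', 'zhvz']


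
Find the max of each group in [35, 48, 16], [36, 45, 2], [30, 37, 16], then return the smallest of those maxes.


Find max of each group:
  Group 1: [35, 48, 16] -> max = 48
  Group 2: [36, 45, 2] -> max = 45
  Group 3: [30, 37, 16] -> max = 37
Maxes: [48, 45, 37]
Minimum of maxes = 37
Final answer: 37


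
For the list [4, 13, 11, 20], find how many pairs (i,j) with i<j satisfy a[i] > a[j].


For each element, count the later elements that are smaller than it:
  4 (index 0): smaller elements after it = [] -> 0
  13 (index 1): smaller elements after it = [11] -> 1
  11 (index 2): smaller elements after it = [] -> 0
Total inversions = 0 + 1 + 0 = 1
Final answer: 1


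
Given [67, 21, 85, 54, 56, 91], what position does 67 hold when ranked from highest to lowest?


Sort descending: [91, 85, 67, 56, 54, 21]
Find 67 in the sorted list.
67 is at position 3.
Final answer: 3


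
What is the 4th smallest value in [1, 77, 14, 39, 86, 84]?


Sort ascending: [1, 14, 39, 77, 84, 86]
The 4th element (1-indexed) is at index 3.
Value = 77
Final answer: 77


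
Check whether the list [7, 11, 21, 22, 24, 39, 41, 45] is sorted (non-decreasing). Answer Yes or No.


Check consecutive pairs:
  7 <= 11? True
  11 <= 21? True
  21 <= 22? True
  22 <= 24? True
  24 <= 39? True
  39 <= 41? True
  41 <= 45? True
Every consecutive pair is in order, so the list is non-decreasing.
Final answer: Yes


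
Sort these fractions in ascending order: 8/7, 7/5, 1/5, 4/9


Convert to decimal for comparison:
  8/7 = 1.1429
  7/5 = 1.4
  1/5 = 0.2
  4/9 = 0.4444
Decimals in increasing order: 0.2 < 0.4444 < 1.1429 < 1.4
Writing each back as its fraction gives the sorted order.
Final answer: 1/5, 4/9, 8/7, 7/5


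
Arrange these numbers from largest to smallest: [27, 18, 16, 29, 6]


Original list: [27, 18, 16, 29, 6]
Repeatedly take the largest remaining element:
  Remaining [27, 18, 16, 29, 6] -> largest is 29
  Remaining [27, 18, 16, 6] -> largest is 27
  Remaining [18, 16, 6] -> largest is 18
  Remaining [16, 6] -> largest is 16
  Remaining [6] -> largest is 6
Collecting the picks in order gives the descending list.
Final answer: [29, 27, 18, 16, 6]


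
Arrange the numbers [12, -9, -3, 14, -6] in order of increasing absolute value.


Compute absolute values:
  |12| = 12
  |-9| = 9
  |-3| = 3
  |14| = 14
  |-6| = 6
Absolute values in increasing order: 3 < 6 < 9 < 12 < 14
Listing the original numbers in that order gives the answer.
Final answer: [-3, -6, -9, 12, 14]


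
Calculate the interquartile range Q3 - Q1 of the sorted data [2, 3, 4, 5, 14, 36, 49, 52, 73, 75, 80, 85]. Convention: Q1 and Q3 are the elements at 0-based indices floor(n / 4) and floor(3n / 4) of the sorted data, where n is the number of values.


The data has n = 12 elements.
Q1 index = floor(12 / 4) = floor(3) = 3; Q3 index = floor(3 * 12 / 4) = floor(9) = 9
Q1 = element at index 3 = 5
Q3 = element at index 9 = 75
IQR = 75 - 5 = 70
Final answer: 70


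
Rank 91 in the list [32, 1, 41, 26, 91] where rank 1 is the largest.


Sort descending: [91, 41, 32, 26, 1]
Find 91 in the sorted list.
91 is at position 1.
Final answer: 1


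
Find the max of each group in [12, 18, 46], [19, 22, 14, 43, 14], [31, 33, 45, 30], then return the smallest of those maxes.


Find max of each group:
  Group 1: [12, 18, 46] -> max = 46
  Group 2: [19, 22, 14, 43, 14] -> max = 43
  Group 3: [31, 33, 45, 30] -> max = 45
Maxes: [46, 43, 45]
Minimum of maxes = 43
Final answer: 43


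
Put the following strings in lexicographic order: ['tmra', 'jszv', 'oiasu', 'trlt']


Compare strings character by character (the first differing letter decides):
  'jszv' < 'oiasu' since 'j' < 'o' at position 1
  'oiasu' < 'tmra' since 'o' < 't' at position 1
  'tmra' < 'trlt' since 'm' < 'r' at position 2
Chaining these comparisons gives the alphabetical order.
Final answer: ['jszv', 'oiasu', 'tmra', 'trlt']


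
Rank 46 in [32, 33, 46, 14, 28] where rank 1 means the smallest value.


Sort ascending: [14, 28, 32, 33, 46]
Find 46 in the sorted list.
46 is at position 5 (1-indexed).
Final answer: 5


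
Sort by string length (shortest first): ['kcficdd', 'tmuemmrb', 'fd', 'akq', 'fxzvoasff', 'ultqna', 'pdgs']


Compute lengths:
  'kcficdd' has length 7
  'tmuemmrb' has length 8
  'fd' has length 2
  'akq' has length 3
  'fxzvoasff' has length 9
  'ultqna' has length 6
  'pdgs' has length 4
Lengths in increasing order: 2 < 3 < 4 < 6 < 7 < 8 < 9
Listing the words in that order gives the answer.
Final answer: ['fd', 'akq', 'pdgs', 'ultqna', 'kcficdd', 'tmuemmrb', 'fxzvoasff']


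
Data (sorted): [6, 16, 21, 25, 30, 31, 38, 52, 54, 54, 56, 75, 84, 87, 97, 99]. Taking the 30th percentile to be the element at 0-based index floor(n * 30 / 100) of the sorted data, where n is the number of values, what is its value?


The dataset has n = 16 elements.
Index = floor(16 * 30 / 100) = floor(480 / 100) = floor(4.8) = 4
Counting from index 0 in the sorted data, the element at index 4 is 30.
Final answer: 30


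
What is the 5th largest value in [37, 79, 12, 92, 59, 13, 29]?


Sort descending: [92, 79, 59, 37, 29, 13, 12]
The 5th element (1-indexed) is at index 4.
Value = 29
Final answer: 29


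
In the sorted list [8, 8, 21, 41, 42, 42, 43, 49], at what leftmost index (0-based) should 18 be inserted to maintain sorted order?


List is sorted: [8, 8, 21, 41, 42, 42, 43, 49]
We need the leftmost position where 18 can be inserted, i.e. the first index whose element is >= 18 (or the end of the list if none is).
Binary search with low=0, high=8 (0-based indices):
  low=0, high=8, mid=4: a[4]=42 >= 18, so high = 4
  low=0, high=4, mid=2: a[2]=21 >= 18, so high = 2
  low=0, high=2, mid=1: a[1]=8 < 18, so low = 2
Now low = high = 2, so the insertion index is 2.
Final answer: 2


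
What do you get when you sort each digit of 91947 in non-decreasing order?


The number 91947 has digits: 9, 1, 9, 4, 7
Sorted: 1, 4, 7, 9, 9
Joining the sorted digits gives the result.
Final answer: 14799


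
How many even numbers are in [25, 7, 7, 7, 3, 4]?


Check each element:
  25 is odd
  7 is odd
  7 is odd
  7 is odd
  3 is odd
  4 is even
Evens: [4]
Count of evens = 1
Final answer: 1


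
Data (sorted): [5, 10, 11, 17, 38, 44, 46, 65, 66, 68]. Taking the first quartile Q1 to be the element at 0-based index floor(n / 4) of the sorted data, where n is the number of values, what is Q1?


The list has n = 10 elements.
Q1 index = floor(10 / 4) = floor(2.5) = 2
Counting from index 0 in the sorted data, the element at index 2 is 11.
Final answer: 11


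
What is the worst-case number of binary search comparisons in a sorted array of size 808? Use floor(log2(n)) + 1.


Binary search halves the search space each step.
Maximum comparisons = floor(log2(808)) + 1
log2(808) = 9.6582
floor(log2(808)) = 9, so 9 + 1 = 10
Final answer: 10


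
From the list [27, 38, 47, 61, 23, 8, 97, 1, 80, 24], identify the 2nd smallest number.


Sort ascending: [1, 8, 23, 24, 27, 38, 47, 61, 80, 97]
The 2nd element (1-indexed) is at index 1.
Value = 8
Final answer: 8


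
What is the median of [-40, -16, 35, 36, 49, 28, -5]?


First, sort the list: [-40, -16, -5, 28, 35, 36, 49]
The list has 7 elements (odd count).
The middle index is 3 (0-based), and the element there is 28.
Final answer: 28


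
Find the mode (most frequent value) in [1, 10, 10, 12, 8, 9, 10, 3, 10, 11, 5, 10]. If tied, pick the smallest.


Count the frequency of each value:
  1 appears 1 time(s)
  3 appears 1 time(s)
  5 appears 1 time(s)
  8 appears 1 time(s)
  9 appears 1 time(s)
  10 appears 5 time(s)
  11 appears 1 time(s)
  12 appears 1 time(s)
Maximum frequency is 5.
Only 10 reaches that frequency, so it is the mode.
Final answer: 10


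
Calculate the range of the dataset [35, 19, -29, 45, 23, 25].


Maximum value: 45
Minimum value: -29
Range = 45 - (-29) = 74
Final answer: 74


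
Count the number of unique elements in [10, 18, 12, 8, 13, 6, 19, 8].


List all unique values:
Distinct values: [6, 8, 10, 12, 13, 18, 19]
Count = 7
Final answer: 7


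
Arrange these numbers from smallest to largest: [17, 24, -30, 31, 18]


Original list: [17, 24, -30, 31, 18]
Repeatedly take the smallest remaining element:
  Remaining [17, 24, -30, 31, 18] -> smallest is -30
  Remaining [17, 24, 31, 18] -> smallest is 17
  Remaining [24, 31, 18] -> smallest is 18
  Remaining [24, 31] -> smallest is 24
  Remaining [31] -> smallest is 31
Collecting the picks in order gives the sorted list.
Final answer: [-30, 17, 18, 24, 31]


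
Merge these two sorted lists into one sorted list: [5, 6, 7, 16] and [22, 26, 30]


List A: [5, 6, 7, 16]
List B: [22, 26, 30]
Repeatedly compare the front elements and take the smaller:
  5 vs 22 -> take 5
  6 vs 22 -> take 6
  7 vs 22 -> take 7
  16 vs 22 -> take 16
  A is exhausted; append the rest of B: [22, 26, 30]
Final answer: [5, 6, 7, 16, 22, 26, 30]


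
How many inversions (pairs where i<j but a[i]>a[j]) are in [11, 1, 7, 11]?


For each element, count the later elements that are smaller than it:
  11 (index 0): smaller elements after it = [1, 7] -> 2
  1 (index 1): smaller elements after it = [] -> 0
  7 (index 2): smaller elements after it = [] -> 0
Total inversions = 2 + 0 + 0 = 2
Final answer: 2


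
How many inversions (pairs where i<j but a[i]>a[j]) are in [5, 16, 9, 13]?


For each element, count the later elements that are smaller than it:
  5 (index 0): smaller elements after it = [] -> 0
  16 (index 1): smaller elements after it = [9, 13] -> 2
  9 (index 2): smaller elements after it = [] -> 0
Total inversions = 0 + 2 + 0 = 2
Final answer: 2


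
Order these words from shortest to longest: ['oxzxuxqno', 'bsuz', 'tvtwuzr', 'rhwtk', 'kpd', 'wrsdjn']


Compute lengths:
  'oxzxuxqno' has length 9
  'bsuz' has length 4
  'tvtwuzr' has length 7
  'rhwtk' has length 5
  'kpd' has length 3
  'wrsdjn' has length 6
Lengths in increasing order: 3 < 4 < 5 < 6 < 7 < 9
Listing the words in that order gives the answer.
Final answer: ['kpd', 'bsuz', 'rhwtk', 'wrsdjn', 'tvtwuzr', 'oxzxuxqno']


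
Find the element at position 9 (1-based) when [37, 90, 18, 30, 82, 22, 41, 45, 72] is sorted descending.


Sort descending: [90, 82, 72, 45, 41, 37, 30, 22, 18]
The 9th element (1-indexed) is at index 8.
Value = 18
Final answer: 18


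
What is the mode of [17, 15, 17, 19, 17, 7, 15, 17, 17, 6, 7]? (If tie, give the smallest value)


Count the frequency of each value:
  6 appears 1 time(s)
  7 appears 2 time(s)
  15 appears 2 time(s)
  17 appears 5 time(s)
  19 appears 1 time(s)
Maximum frequency is 5.
Only 17 reaches that frequency, so it is the mode.
Final answer: 17


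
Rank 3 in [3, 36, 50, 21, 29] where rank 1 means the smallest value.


Sort ascending: [3, 21, 29, 36, 50]
Find 3 in the sorted list.
3 is at position 1 (1-indexed).
Final answer: 1


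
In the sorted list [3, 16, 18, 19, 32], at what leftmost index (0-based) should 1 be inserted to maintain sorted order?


List is sorted: [3, 16, 18, 19, 32]
We need the leftmost position where 1 can be inserted, i.e. the first index whose element is >= 1 (or the end of the list if none is).
Binary search with low=0, high=5 (0-based indices):
  low=0, high=5, mid=2: a[2]=18 >= 1, so high = 2
  low=0, high=2, mid=1: a[1]=16 >= 1, so high = 1
  low=0, high=1, mid=0: a[0]=3 >= 1, so high = 0
Now low = high = 0, so the insertion index is 0.
Final answer: 0


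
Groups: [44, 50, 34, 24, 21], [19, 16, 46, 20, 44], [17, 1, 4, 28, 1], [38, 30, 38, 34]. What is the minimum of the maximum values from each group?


Find max of each group:
  Group 1: [44, 50, 34, 24, 21] -> max = 50
  Group 2: [19, 16, 46, 20, 44] -> max = 46
  Group 3: [17, 1, 4, 28, 1] -> max = 28
  Group 4: [38, 30, 38, 34] -> max = 38
Maxes: [50, 46, 28, 38]
Minimum of maxes = 28
Final answer: 28


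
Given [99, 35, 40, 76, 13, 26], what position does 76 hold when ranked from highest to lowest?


Sort descending: [99, 76, 40, 35, 26, 13]
Find 76 in the sorted list.
76 is at position 2.
Final answer: 2


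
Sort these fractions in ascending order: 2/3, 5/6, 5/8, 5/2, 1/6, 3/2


Convert to decimal for comparison:
  2/3 = 0.6667
  5/6 = 0.8333
  5/8 = 0.625
  5/2 = 2.5
  1/6 = 0.1667
  3/2 = 1.5
Decimals in increasing order: 0.1667 < 0.625 < 0.6667 < 0.8333 < 1.5 < 2.5
Writing each back as its fraction gives the sorted order.
Final answer: 1/6, 5/8, 2/3, 5/6, 3/2, 5/2


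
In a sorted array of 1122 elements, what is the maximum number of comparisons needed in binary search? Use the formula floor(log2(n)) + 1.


Binary search halves the search space each step.
Maximum comparisons = floor(log2(1122)) + 1
log2(1122) = 10.1319
floor(log2(1122)) = 10, so 10 + 1 = 11
Final answer: 11


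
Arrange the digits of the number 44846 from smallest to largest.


The number 44846 has digits: 4, 4, 8, 4, 6
Sorted: 4, 4, 4, 6, 8
Joining the sorted digits gives the result.
Final answer: 44468


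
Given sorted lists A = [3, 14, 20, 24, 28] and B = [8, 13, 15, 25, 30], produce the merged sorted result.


List A: [3, 14, 20, 24, 28]
List B: [8, 13, 15, 25, 30]
Repeatedly compare the front elements and take the smaller:
  3 vs 8 -> take 3
  14 vs 8 -> take 8
  14 vs 13 -> take 13
  14 vs 15 -> take 14
  20 vs 15 -> take 15
  20 vs 25 -> take 20
  24 vs 25 -> take 24
  28 vs 25 -> take 25
  28 vs 30 -> take 28
  A is exhausted; append the rest of B: [30]
Final answer: [3, 8, 13, 14, 15, 20, 24, 25, 28, 30]


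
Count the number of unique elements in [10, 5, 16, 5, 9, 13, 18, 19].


List all unique values:
Distinct values: [5, 9, 10, 13, 16, 18, 19]
Count = 7
Final answer: 7


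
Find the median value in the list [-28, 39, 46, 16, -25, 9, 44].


First, sort the list: [-28, -25, 9, 16, 39, 44, 46]
The list has 7 elements (odd count).
The middle index is 3 (0-based), and the element there is 16.
Final answer: 16


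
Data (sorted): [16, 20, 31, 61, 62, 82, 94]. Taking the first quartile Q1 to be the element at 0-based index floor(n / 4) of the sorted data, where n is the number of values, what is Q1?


The list has n = 7 elements.
Q1 index = floor(7 / 4) = floor(1.75) = 1
Counting from index 0 in the sorted data, the element at index 1 is 20.
Final answer: 20


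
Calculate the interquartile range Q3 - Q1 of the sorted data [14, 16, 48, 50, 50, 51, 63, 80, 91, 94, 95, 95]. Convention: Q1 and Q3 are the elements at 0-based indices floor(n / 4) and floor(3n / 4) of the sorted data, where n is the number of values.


The data has n = 12 elements.
Q1 index = floor(12 / 4) = floor(3) = 3; Q3 index = floor(3 * 12 / 4) = floor(9) = 9
Q1 = element at index 3 = 50
Q3 = element at index 9 = 94
IQR = 94 - 50 = 44
Final answer: 44


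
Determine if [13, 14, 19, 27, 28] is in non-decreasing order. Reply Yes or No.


Check consecutive pairs:
  13 <= 14? True
  14 <= 19? True
  19 <= 27? True
  27 <= 28? True
Every consecutive pair is in order, so the list is non-decreasing.
Final answer: Yes


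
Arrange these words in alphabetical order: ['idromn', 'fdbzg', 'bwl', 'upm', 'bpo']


Compare strings character by character (the first differing letter decides):
  'bpo' < 'bwl' since 'p' < 'w' at position 2
  'bwl' < 'fdbzg' since 'b' < 'f' at position 1
  'fdbzg' < 'idromn' since 'f' < 'i' at position 1
  'idromn' < 'upm' since 'i' < 'u' at position 1
Chaining these comparisons gives the alphabetical order.
Final answer: ['bpo', 'bwl', 'fdbzg', 'idromn', 'upm']


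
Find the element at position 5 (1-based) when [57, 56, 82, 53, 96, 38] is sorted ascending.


Sort ascending: [38, 53, 56, 57, 82, 96]
The 5th element (1-indexed) is at index 4.
Value = 82
Final answer: 82


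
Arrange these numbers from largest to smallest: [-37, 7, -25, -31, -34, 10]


Original list: [-37, 7, -25, -31, -34, 10]
Repeatedly take the largest remaining element:
  Remaining [-37, 7, -25, -31, -34, 10] -> largest is 10
  Remaining [-37, 7, -25, -31, -34] -> largest is 7
  Remaining [-37, -25, -31, -34] -> largest is -25
  Remaining [-37, -31, -34] -> largest is -31
  Remaining [-37, -34] -> largest is -34
  Remaining [-37] -> largest is -37
Collecting the picks in order gives the descending list.
Final answer: [10, 7, -25, -31, -34, -37]


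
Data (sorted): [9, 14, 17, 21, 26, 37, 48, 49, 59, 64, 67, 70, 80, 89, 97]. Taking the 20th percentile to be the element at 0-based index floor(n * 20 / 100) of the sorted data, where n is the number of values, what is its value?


The dataset has n = 15 elements.
Index = floor(15 * 20 / 100) = floor(300 / 100) = floor(3) = 3
Counting from index 0 in the sorted data, the element at index 3 is 21.
Final answer: 21


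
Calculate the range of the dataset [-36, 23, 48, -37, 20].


Maximum value: 48
Minimum value: -37
Range = 48 - (-37) = 85
Final answer: 85


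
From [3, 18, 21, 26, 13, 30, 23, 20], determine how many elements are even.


Check each element:
  3 is odd
  18 is even
  21 is odd
  26 is even
  13 is odd
  30 is even
  23 is odd
  20 is even
Evens: [18, 26, 30, 20]
Count of evens = 4
Final answer: 4


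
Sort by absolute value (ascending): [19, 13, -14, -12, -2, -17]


Compute absolute values:
  |19| = 19
  |13| = 13
  |-14| = 14
  |-12| = 12
  |-2| = 2
  |-17| = 17
Absolute values in increasing order: 2 < 12 < 13 < 14 < 17 < 19
Listing the original numbers in that order gives the answer.
Final answer: [-2, -12, 13, -14, -17, 19]


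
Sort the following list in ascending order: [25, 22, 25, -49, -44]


Original list: [25, 22, 25, -49, -44]
Repeatedly take the smallest remaining element:
  Remaining [25, 22, 25, -49, -44] -> smallest is -49
  Remaining [25, 22, 25, -44] -> smallest is -44
  Remaining [25, 22, 25] -> smallest is 22
  Remaining [25, 25] -> smallest is 25
  Remaining [25] -> smallest is 25
Collecting the picks in order gives the sorted list.
Final answer: [-49, -44, 22, 25, 25]


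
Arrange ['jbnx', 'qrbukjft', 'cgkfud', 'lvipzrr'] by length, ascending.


Compute lengths:
  'jbnx' has length 4
  'qrbukjft' has length 8
  'cgkfud' has length 6
  'lvipzrr' has length 7
Lengths in increasing order: 4 < 6 < 7 < 8
Listing the words in that order gives the answer.
Final answer: ['jbnx', 'cgkfud', 'lvipzrr', 'qrbukjft']


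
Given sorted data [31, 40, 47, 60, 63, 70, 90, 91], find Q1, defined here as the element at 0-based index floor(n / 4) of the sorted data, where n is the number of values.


The list has n = 8 elements.
Q1 index = floor(8 / 4) = floor(2) = 2
Counting from index 0 in the sorted data, the element at index 2 is 47.
Final answer: 47


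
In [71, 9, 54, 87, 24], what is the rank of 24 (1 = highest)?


Sort descending: [87, 71, 54, 24, 9]
Find 24 in the sorted list.
24 is at position 4.
Final answer: 4


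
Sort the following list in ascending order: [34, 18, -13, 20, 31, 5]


Original list: [34, 18, -13, 20, 31, 5]
Repeatedly take the smallest remaining element:
  Remaining [34, 18, -13, 20, 31, 5] -> smallest is -13
  Remaining [34, 18, 20, 31, 5] -> smallest is 5
  Remaining [34, 18, 20, 31] -> smallest is 18
  Remaining [34, 20, 31] -> smallest is 20
  Remaining [34, 31] -> smallest is 31
  Remaining [34] -> smallest is 34
Collecting the picks in order gives the sorted list.
Final answer: [-13, 5, 18, 20, 31, 34]


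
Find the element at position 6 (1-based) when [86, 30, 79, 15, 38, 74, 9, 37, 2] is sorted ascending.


Sort ascending: [2, 9, 15, 30, 37, 38, 74, 79, 86]
The 6th element (1-indexed) is at index 5.
Value = 38
Final answer: 38


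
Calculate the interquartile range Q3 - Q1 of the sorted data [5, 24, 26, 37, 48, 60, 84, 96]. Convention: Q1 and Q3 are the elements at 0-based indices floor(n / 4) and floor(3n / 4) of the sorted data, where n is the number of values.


The data has n = 8 elements.
Q1 index = floor(8 / 4) = floor(2) = 2; Q3 index = floor(3 * 8 / 4) = floor(6) = 6
Q1 = element at index 2 = 26
Q3 = element at index 6 = 84
IQR = 84 - 26 = 58
Final answer: 58


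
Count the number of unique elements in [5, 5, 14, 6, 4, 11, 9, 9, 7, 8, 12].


List all unique values:
Distinct values: [4, 5, 6, 7, 8, 9, 11, 12, 14]
Count = 9
Final answer: 9


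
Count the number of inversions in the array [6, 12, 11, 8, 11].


For each element, count the later elements that are smaller than it:
  6 (index 0): smaller elements after it = [] -> 0
  12 (index 1): smaller elements after it = [11, 8, 11] -> 3
  11 (index 2): smaller elements after it = [8] -> 1
  8 (index 3): smaller elements after it = [] -> 0
Total inversions = 0 + 3 + 1 + 0 = 4
Final answer: 4


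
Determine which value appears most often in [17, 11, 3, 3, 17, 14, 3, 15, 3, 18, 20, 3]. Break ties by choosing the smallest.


Count the frequency of each value:
  3 appears 5 time(s)
  11 appears 1 time(s)
  14 appears 1 time(s)
  15 appears 1 time(s)
  17 appears 2 time(s)
  18 appears 1 time(s)
  20 appears 1 time(s)
Maximum frequency is 5.
Only 3 reaches that frequency, so it is the mode.
Final answer: 3


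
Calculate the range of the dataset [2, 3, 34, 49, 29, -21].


Maximum value: 49
Minimum value: -21
Range = 49 - (-21) = 70
Final answer: 70


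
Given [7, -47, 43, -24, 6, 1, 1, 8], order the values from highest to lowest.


Original list: [7, -47, 43, -24, 6, 1, 1, 8]
Repeatedly take the largest remaining element:
  Remaining [7, -47, 43, -24, 6, 1, 1, 8] -> largest is 43
  Remaining [7, -47, -24, 6, 1, 1, 8] -> largest is 8
  Remaining [7, -47, -24, 6, 1, 1] -> largest is 7
  Remaining [-47, -24, 6, 1, 1] -> largest is 6
  Remaining [-47, -24, 1, 1] -> largest is 1
  Remaining [-47, -24, 1] -> largest is 1
  Remaining [-47, -24] -> largest is -24
  Remaining [-47] -> largest is -47
Collecting the picks in order gives the descending list.
Final answer: [43, 8, 7, 6, 1, 1, -24, -47]


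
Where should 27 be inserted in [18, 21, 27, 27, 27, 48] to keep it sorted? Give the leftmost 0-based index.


List is sorted: [18, 21, 27, 27, 27, 48]
We need the leftmost position where 27 can be inserted, i.e. the first index whose element is >= 27 (or the end of the list if none is).
Binary search with low=0, high=6 (0-based indices):
  low=0, high=6, mid=3: a[3]=27 >= 27, so high = 3
  low=0, high=3, mid=1: a[1]=21 < 27, so low = 2
  low=2, high=3, mid=2: a[2]=27 >= 27, so high = 2
Now low = high = 2, so the insertion index is 2.
Final answer: 2


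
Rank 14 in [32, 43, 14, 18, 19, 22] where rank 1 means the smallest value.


Sort ascending: [14, 18, 19, 22, 32, 43]
Find 14 in the sorted list.
14 is at position 1 (1-indexed).
Final answer: 1


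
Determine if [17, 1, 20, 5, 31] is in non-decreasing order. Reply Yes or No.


Check consecutive pairs:
  17 <= 1? False
  1 <= 20? True
  20 <= 5? False
  5 <= 31? True
2 consecutive pair(s) are out of order, so the list is not sorted.
Final answer: No


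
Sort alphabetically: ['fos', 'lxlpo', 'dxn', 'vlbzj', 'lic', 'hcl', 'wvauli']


Compare strings character by character (the first differing letter decides):
  'dxn' < 'fos' since 'd' < 'f' at position 1
  'fos' < 'hcl' since 'f' < 'h' at position 1
  'hcl' < 'lic' since 'h' < 'l' at position 1
  'lic' < 'lxlpo' since 'i' < 'x' at position 2
  'lxlpo' < 'vlbzj' since 'l' < 'v' at position 1
  'vlbzj' < 'wvauli' since 'v' < 'w' at position 1
Chaining these comparisons gives the alphabetical order.
Final answer: ['dxn', 'fos', 'hcl', 'lic', 'lxlpo', 'vlbzj', 'wvauli']


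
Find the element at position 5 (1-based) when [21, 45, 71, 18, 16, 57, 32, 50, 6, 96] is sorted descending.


Sort descending: [96, 71, 57, 50, 45, 32, 21, 18, 16, 6]
The 5th element (1-indexed) is at index 4.
Value = 45
Final answer: 45


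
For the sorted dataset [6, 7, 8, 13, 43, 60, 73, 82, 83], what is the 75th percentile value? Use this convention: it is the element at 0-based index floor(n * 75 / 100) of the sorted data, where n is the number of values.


The dataset has n = 9 elements.
Index = floor(9 * 75 / 100) = floor(675 / 100) = floor(6.75) = 6
Counting from index 0 in the sorted data, the element at index 6 is 73.
Final answer: 73


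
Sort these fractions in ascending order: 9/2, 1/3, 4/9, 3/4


Convert to decimal for comparison:
  9/2 = 4.5
  1/3 = 0.3333
  4/9 = 0.4444
  3/4 = 0.75
Decimals in increasing order: 0.3333 < 0.4444 < 0.75 < 4.5
Writing each back as its fraction gives the sorted order.
Final answer: 1/3, 4/9, 3/4, 9/2


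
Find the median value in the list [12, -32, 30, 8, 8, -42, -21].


First, sort the list: [-42, -32, -21, 8, 8, 12, 30]
The list has 7 elements (odd count).
The middle index is 3 (0-based), and the element there is 8.
Final answer: 8


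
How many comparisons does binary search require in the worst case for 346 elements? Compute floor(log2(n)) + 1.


Binary search halves the search space each step.
Maximum comparisons = floor(log2(346)) + 1
log2(346) = 8.4346
floor(log2(346)) = 8, so 8 + 1 = 9
Final answer: 9


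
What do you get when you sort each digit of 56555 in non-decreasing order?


The number 56555 has digits: 5, 6, 5, 5, 5
Sorted: 5, 5, 5, 5, 6
Joining the sorted digits gives the result.
Final answer: 55556


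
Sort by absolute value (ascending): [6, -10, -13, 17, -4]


Compute absolute values:
  |6| = 6
  |-10| = 10
  |-13| = 13
  |17| = 17
  |-4| = 4
Absolute values in increasing order: 4 < 6 < 10 < 13 < 17
Listing the original numbers in that order gives the answer.
Final answer: [-4, 6, -10, -13, 17]


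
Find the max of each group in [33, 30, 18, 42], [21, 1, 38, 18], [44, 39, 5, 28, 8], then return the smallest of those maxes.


Find max of each group:
  Group 1: [33, 30, 18, 42] -> max = 42
  Group 2: [21, 1, 38, 18] -> max = 38
  Group 3: [44, 39, 5, 28, 8] -> max = 44
Maxes: [42, 38, 44]
Minimum of maxes = 38
Final answer: 38


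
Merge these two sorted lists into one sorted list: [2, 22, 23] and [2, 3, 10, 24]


List A: [2, 22, 23]
List B: [2, 3, 10, 24]
Repeatedly compare the front elements and take the smaller:
  2 vs 2 -> take 2
  22 vs 2 -> take 2
  22 vs 3 -> take 3
  22 vs 10 -> take 10
  22 vs 24 -> take 22
  23 vs 24 -> take 23
  A is exhausted; append the rest of B: [24]
Final answer: [2, 2, 3, 10, 22, 23, 24]


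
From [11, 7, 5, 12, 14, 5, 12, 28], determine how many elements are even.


Check each element:
  11 is odd
  7 is odd
  5 is odd
  12 is even
  14 is even
  5 is odd
  12 is even
  28 is even
Evens: [12, 14, 12, 28]
Count of evens = 4
Final answer: 4


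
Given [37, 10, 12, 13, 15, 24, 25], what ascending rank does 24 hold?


Sort ascending: [10, 12, 13, 15, 24, 25, 37]
Find 24 in the sorted list.
24 is at position 5 (1-indexed).
Final answer: 5


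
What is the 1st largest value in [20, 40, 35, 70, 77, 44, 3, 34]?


Sort descending: [77, 70, 44, 40, 35, 34, 20, 3]
The 1st element (1-indexed) is at index 0.
Value = 77
Final answer: 77


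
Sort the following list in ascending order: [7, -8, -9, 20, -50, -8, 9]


Original list: [7, -8, -9, 20, -50, -8, 9]
Repeatedly take the smallest remaining element:
  Remaining [7, -8, -9, 20, -50, -8, 9] -> smallest is -50
  Remaining [7, -8, -9, 20, -8, 9] -> smallest is -9
  Remaining [7, -8, 20, -8, 9] -> smallest is -8
  Remaining [7, 20, -8, 9] -> smallest is -8
  Remaining [7, 20, 9] -> smallest is 7
  Remaining [20, 9] -> smallest is 9
  Remaining [20] -> smallest is 20
Collecting the picks in order gives the sorted list.
Final answer: [-50, -9, -8, -8, 7, 9, 20]


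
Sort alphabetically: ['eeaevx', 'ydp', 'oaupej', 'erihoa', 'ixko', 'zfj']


Compare strings character by character (the first differing letter decides):
  'eeaevx' < 'erihoa' since 'e' < 'r' at position 2
  'erihoa' < 'ixko' since 'e' < 'i' at position 1
  'ixko' < 'oaupej' since 'i' < 'o' at position 1
  'oaupej' < 'ydp' since 'o' < 'y' at position 1
  'ydp' < 'zfj' since 'y' < 'z' at position 1
Chaining these comparisons gives the alphabetical order.
Final answer: ['eeaevx', 'erihoa', 'ixko', 'oaupej', 'ydp', 'zfj']


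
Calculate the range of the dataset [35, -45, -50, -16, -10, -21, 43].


Maximum value: 43
Minimum value: -50
Range = 43 - (-50) = 93
Final answer: 93


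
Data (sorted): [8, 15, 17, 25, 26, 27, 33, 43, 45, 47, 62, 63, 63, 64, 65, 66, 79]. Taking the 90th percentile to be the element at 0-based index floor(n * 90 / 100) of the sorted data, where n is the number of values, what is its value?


The dataset has n = 17 elements.
Index = floor(17 * 90 / 100) = floor(1530 / 100) = floor(15.3) = 15
Counting from index 0 in the sorted data, the element at index 15 is 66.
Final answer: 66


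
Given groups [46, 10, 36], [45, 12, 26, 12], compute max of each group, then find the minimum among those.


Find max of each group:
  Group 1: [46, 10, 36] -> max = 46
  Group 2: [45, 12, 26, 12] -> max = 45
Maxes: [46, 45]
Minimum of maxes = 45
Final answer: 45


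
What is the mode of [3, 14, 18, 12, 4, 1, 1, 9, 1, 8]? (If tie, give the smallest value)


Count the frequency of each value:
  1 appears 3 time(s)
  3 appears 1 time(s)
  4 appears 1 time(s)
  8 appears 1 time(s)
  9 appears 1 time(s)
  12 appears 1 time(s)
  14 appears 1 time(s)
  18 appears 1 time(s)
Maximum frequency is 3.
Only 1 reaches that frequency, so it is the mode.
Final answer: 1


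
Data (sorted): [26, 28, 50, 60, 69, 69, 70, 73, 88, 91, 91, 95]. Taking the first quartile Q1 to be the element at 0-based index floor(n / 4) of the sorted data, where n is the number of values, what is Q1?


The list has n = 12 elements.
Q1 index = floor(12 / 4) = floor(3) = 3
Counting from index 0 in the sorted data, the element at index 3 is 60.
Final answer: 60


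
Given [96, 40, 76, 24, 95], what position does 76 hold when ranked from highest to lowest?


Sort descending: [96, 95, 76, 40, 24]
Find 76 in the sorted list.
76 is at position 3.
Final answer: 3


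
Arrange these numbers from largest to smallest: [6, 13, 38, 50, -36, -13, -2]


Original list: [6, 13, 38, 50, -36, -13, -2]
Repeatedly take the largest remaining element:
  Remaining [6, 13, 38, 50, -36, -13, -2] -> largest is 50
  Remaining [6, 13, 38, -36, -13, -2] -> largest is 38
  Remaining [6, 13, -36, -13, -2] -> largest is 13
  Remaining [6, -36, -13, -2] -> largest is 6
  Remaining [-36, -13, -2] -> largest is -2
  Remaining [-36, -13] -> largest is -13
  Remaining [-36] -> largest is -36
Collecting the picks in order gives the descending list.
Final answer: [50, 38, 13, 6, -2, -13, -36]


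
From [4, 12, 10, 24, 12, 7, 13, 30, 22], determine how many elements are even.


Check each element:
  4 is even
  12 is even
  10 is even
  24 is even
  12 is even
  7 is odd
  13 is odd
  30 is even
  22 is even
Evens: [4, 12, 10, 24, 12, 30, 22]
Count of evens = 7
Final answer: 7


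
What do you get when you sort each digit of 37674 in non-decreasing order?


The number 37674 has digits: 3, 7, 6, 7, 4
Sorted: 3, 4, 6, 7, 7
Joining the sorted digits gives the result.
Final answer: 34677


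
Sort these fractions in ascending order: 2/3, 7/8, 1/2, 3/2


Convert to decimal for comparison:
  2/3 = 0.6667
  7/8 = 0.875
  1/2 = 0.5
  3/2 = 1.5
Decimals in increasing order: 0.5 < 0.6667 < 0.875 < 1.5
Writing each back as its fraction gives the sorted order.
Final answer: 1/2, 2/3, 7/8, 3/2


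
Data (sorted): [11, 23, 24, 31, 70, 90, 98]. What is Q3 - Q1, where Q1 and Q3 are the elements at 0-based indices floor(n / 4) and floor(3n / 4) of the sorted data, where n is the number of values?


The data has n = 7 elements.
Q1 index = floor(7 / 4) = floor(1.75) = 1; Q3 index = floor(3 * 7 / 4) = floor(5.25) = 5
Q1 = element at index 1 = 23
Q3 = element at index 5 = 90
IQR = 90 - 23 = 67
Final answer: 67


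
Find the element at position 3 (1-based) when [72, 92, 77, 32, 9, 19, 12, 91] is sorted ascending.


Sort ascending: [9, 12, 19, 32, 72, 77, 91, 92]
The 3rd element (1-indexed) is at index 2.
Value = 19
Final answer: 19


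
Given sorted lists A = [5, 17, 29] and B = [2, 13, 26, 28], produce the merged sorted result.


List A: [5, 17, 29]
List B: [2, 13, 26, 28]
Repeatedly compare the front elements and take the smaller:
  5 vs 2 -> take 2
  5 vs 13 -> take 5
  17 vs 13 -> take 13
  17 vs 26 -> take 17
  29 vs 26 -> take 26
  29 vs 28 -> take 28
  B is exhausted; append the rest of A: [29]
Final answer: [2, 5, 13, 17, 26, 28, 29]


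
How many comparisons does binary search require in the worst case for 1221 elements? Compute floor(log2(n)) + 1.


Binary search halves the search space each step.
Maximum comparisons = floor(log2(1221)) + 1
log2(1221) = 10.2538
floor(log2(1221)) = 10, so 10 + 1 = 11
Final answer: 11


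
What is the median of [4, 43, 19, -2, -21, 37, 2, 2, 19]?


First, sort the list: [-21, -2, 2, 2, 4, 19, 19, 37, 43]
The list has 9 elements (odd count).
The middle index is 4 (0-based), and the element there is 4.
Final answer: 4


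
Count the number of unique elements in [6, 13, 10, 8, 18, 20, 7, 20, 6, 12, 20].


List all unique values:
Distinct values: [6, 7, 8, 10, 12, 13, 18, 20]
Count = 8
Final answer: 8


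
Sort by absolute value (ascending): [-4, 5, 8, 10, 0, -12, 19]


Compute absolute values:
  |-4| = 4
  |5| = 5
  |8| = 8
  |10| = 10
  |0| = 0
  |-12| = 12
  |19| = 19
Absolute values in increasing order: 0 < 4 < 5 < 8 < 10 < 12 < 19
Listing the original numbers in that order gives the answer.
Final answer: [0, -4, 5, 8, 10, -12, 19]
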